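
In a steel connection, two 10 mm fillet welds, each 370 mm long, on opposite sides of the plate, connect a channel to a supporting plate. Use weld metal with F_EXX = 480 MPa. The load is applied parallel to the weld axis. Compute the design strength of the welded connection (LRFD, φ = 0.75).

Effective throat t_e = 0.707 × 10 = 7.07 mm.
Total length L = 740 mm; A_we = 7.07 × 740 = 5232 mm².
F_nw = 0.6 F_EXX = 0.6 × 480 = 288 MPa.
φR_n = 0.75 × 288 × 5232 × 10⁻³ = 1130 kN.

φR_n ≈ 1130 kN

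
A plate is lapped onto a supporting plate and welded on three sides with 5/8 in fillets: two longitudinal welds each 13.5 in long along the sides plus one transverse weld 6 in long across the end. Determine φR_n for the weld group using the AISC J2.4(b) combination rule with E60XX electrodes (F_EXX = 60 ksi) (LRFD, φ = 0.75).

t_e = 0.707 × 0.625 = 0.4419 in.
R_nwl = 0.6 × 60 × 0.4419 × 27 = 429.5 kip (longitudinal, 2 welds).
R_nwt = 0.6 × 60 × 0.4419 × 6 = 95.44 kip (transverse, base value).
(i) R_nwl + R_nwt = 524.9 kip; (ii) 0.85 R_nwl + 1.5 R_nwt = 508.2 kip.
R_n = max = 524.9 kip [governs: (i)]; φR_n = 393.7 kip.

φR_n ≈ 394 kip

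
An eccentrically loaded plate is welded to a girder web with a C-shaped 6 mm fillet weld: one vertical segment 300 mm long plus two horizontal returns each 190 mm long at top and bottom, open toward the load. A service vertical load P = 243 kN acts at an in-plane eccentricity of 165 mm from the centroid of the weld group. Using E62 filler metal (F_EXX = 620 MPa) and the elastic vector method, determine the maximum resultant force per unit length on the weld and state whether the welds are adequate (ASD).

f_max ≈ 886 N/mm; NOT adequate

Total weld length L_w = 680 mm. Treat welds as unit-width lines.
Centroid: x̄ = 2×190×95 / 680 = 53.09 mm from the vertical weld.
Polar moment about centroid: J = I_x + I_y = [300³/12 + 2×190×150²] + [300×53.09² + 2(190³/12 + 190×41.91²)] = 13460000 mm³.
Direct shear f_v = P/L_w = 243×10³ / 680 = 357.4 N/mm (vertical).
Torsion M = P·e = 243×10³ × 165 = 40095000 N·mm.
Critical point at (x, y) = (136.9, 150) from centroid. f_tx = M·y/J = 447 N/mm; f_ty = M·x/J = 408 N/mm.
Resultant f_max = √[f_tx² + (f_v + f_ty)²] = √[447² + (357.4 + 408)²] = 886.3 N/mm.
Capacity per unit length: r_n/Ω = (1/2.0) × 0.6 × 620 × (0.707 × 6) = 789 N/mm.
886.3 > 789 → NOT adequate.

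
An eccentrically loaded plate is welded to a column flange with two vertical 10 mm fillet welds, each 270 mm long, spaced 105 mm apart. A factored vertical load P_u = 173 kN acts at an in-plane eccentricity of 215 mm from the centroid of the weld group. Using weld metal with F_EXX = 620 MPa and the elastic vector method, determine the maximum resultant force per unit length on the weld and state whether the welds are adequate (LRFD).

Total weld length L_w = 540 mm. Treat welds as unit-width lines.
Polar moment about centroid: J = 2[d³/12 + d(b/2)²] = 2[270³/12 + 270×52.5²] = 4769000 mm³.
Direct shear f_v = P/L_w = 173×10³ / 540 = 320.4 N/mm (vertical).
Torsion M = P·e = 173×10³ × 215 = 37195000 N·mm.
Critical point at (x, y) = (52.5, 135) from centroid. f_tx = M·y/J = 1053 N/mm; f_ty = M·x/J = 409.5 N/mm.
Resultant f_max = √[f_tx² + (f_v + f_ty)²] = √[1053² + (320.4 + 409.5)²] = 1281 N/mm.
Capacity per unit length: φr_n = 0.75 × 0.6 × 620 × (0.707 × 10) = 1973 N/mm.
1281 ≤ 1973 → adequate.

f_max ≈ 1280 N/mm; adequate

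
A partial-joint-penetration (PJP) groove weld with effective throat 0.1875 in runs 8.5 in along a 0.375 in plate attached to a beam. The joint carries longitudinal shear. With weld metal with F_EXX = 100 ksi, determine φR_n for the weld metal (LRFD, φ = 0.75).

Effective throat (given) t_e = 0.1875 in.
A_we = 0.1875 × 8.5 = 1.594 in².
F_nw = 0.6 F_EXX = 60 ksi.
φR_n = 0.75 × 60 × 1.594 = 71.72 kips.

φR_n ≈ 71.7 kips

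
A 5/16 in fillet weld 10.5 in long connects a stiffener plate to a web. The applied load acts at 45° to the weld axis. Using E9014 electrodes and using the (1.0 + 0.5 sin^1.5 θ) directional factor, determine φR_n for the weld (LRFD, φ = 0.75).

φR_n ≈ 122 kip

E90XX → F_EXX = 90 ksi.
t_e = 0.707 × 0.3125 = 0.2209 in; A_we = 0.2209 × 10.5 = 2.32 in².
Directional factor: 1.0 + 0.5 sin^1.5(45°) = 1.297.
F_nw = 0.6 × 90 × 1.297 = 70.05 ksi.
φR_n = 0.75 × 70.05 × 2.32 = 121.9 kip.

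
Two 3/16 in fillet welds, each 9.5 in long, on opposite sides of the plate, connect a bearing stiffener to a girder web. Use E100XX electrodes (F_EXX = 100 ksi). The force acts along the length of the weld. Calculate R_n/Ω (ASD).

Effective throat t_e = 0.707 × 0.1875 = 0.1326 in.
Total length L = 19 in; A_we = 0.1326 × 19 = 2.519 in².
F_nw = 0.6 F_EXX = 0.6 × 100 = 60 ksi.
R_n = 60 × 2.519 = 151.1 kips; R_n/Ω = 151.1/2.0 = 75.56 kips.

R_n/Ω ≈ 75.6 kips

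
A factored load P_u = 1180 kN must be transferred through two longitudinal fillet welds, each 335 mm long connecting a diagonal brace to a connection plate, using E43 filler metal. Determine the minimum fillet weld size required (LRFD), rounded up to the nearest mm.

w = 13 mm

E43XX → F_EXX = 430 MPa.
Total weld length L = 670 mm.
Required throat t_e = P_u / (φ × 0.6 F_EXX × L) = 1180 / (0.75 × 0.6 × 430 × 670 × 10⁻³) = 9.102 mm.
Required leg w = t_e / 0.707 = 12.87 mm → use 13 mm.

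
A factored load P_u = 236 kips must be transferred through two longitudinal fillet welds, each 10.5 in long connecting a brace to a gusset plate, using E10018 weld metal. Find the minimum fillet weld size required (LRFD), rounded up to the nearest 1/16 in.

E100XX → F_EXX = 100 ksi.
Total weld length L = 21 in.
Required throat t_e = P_u / (φ × 0.6 F_EXX × L) = 236 / (0.75 × 0.6 × 100 × 21) = 0.2497 in.
Required leg w = t_e / 0.707 = 0.3532 in → use 3/8 in.

w = 3/8 in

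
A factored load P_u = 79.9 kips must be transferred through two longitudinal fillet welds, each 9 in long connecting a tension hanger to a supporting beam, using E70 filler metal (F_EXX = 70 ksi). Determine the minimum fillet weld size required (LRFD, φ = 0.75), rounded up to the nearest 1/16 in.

w = 1/4 in

Total weld length L = 18 in.
Required throat t_e = P_u / (φ × 0.6 F_EXX × L) = 79.9 / (0.75 × 0.6 × 70 × 18) = 0.1409 in.
Required leg w = t_e / 0.707 = 0.1993 in → use 1/4 in.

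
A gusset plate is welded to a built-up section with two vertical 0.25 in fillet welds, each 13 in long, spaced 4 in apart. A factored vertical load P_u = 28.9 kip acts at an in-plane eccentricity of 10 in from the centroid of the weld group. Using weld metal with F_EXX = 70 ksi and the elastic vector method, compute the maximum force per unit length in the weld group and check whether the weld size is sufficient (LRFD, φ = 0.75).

Total weld length L_w = 26 in. Treat welds as unit-width lines.
Polar moment about centroid: J = 2[d³/12 + d(b/2)²] = 2[13³/12 + 13×2²] = 470.2 in³.
Direct shear f_v = P/L_w = 28.9 / 26 = 1.112 kip/in (vertical).
Torsion M = P·e = 28.9 × 10 = 289 kip·in.
Critical point at (x, y) = (2, 6.5) from centroid. f_tx = M·y/J = 3.995 kip/in; f_ty = M·x/J = 1.229 kip/in.
Resultant f_max = √[f_tx² + (f_v + f_ty)²] = √[3.995² + (1.112 + 1.229)²] = 4.631 kip/in.
Capacity per unit length: φr_n = 0.75 × 0.6 × 70 × (0.707 × 0.25) = 5.568 kip/in.
4.631 ≤ 5.568 → adequate.

f_max ≈ 4.63 kip/in; adequate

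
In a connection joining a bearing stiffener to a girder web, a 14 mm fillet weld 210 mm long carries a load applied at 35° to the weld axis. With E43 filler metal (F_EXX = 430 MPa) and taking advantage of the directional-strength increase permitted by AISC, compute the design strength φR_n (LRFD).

φR_n ≈ 490 kN

t_e = 0.707 × 14 = 9.898 mm; A_we = 9.898 × 210 = 2079 mm².
Directional factor: 1.0 + 0.5 sin^1.5(35°) = 1.217.
F_nw = 0.6 × 430 × 1.217 = 314 MPa.
φR_n = 0.75 × 314 × 2079 × 10⁻³ = 489.6 kN.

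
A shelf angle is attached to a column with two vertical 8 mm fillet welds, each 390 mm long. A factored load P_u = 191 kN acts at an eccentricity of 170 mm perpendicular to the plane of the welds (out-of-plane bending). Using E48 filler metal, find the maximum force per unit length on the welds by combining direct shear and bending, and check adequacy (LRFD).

f_max ≈ 686 N/mm; adequate

E48XX → F_EXX = 480 MPa.
L_w = 2 × 390 = 780 mm; section modulus (unit throat) S = 2 × L²/6 = 50700 mm².
Direct shear f_v = P/L_w = 191×10³/780 = 244.9 N/mm.
Moment M = P × e = 191×10³ × 170 = 32470000 N·mm; bending f_b = M/S = 640.4 N/mm.
f_max = √(f_v² + f_b²) = √(244.9² + 640.4²) = 685.7 N/mm.
φr_n = 0.75 × 0.6 × 480 × (0.707 × 8) = 1222 N/mm → adequate.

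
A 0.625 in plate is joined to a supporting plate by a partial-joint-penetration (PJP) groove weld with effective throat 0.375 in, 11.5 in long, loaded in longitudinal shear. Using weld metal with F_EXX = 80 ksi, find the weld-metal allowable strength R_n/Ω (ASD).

Effective throat (given) t_e = 0.375 in.
A_we = 0.375 × 11.5 = 4.312 in².
F_nw = 0.6 F_EXX = 48 ksi.
R_n/Ω = (48 × 4.312) / 2.0 = 103.5 kips.

R_n/Ω ≈ 104 kips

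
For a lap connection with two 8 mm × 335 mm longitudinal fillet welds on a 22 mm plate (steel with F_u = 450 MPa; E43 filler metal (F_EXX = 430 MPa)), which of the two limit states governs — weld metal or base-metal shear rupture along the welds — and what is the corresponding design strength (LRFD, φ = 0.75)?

φR_n ≈ 733 kN (weld metal governs)

t_e = 0.707 × 8 = 5.656 mm; L = 670 mm.
Weld metal: φR_n = 0.75 × 0.6 × 430 × 5.656 × 670 × 10⁻³ = 733.3 kN.
Base metal (shear rupture): φR_n = 0.75 × 0.6 × 450 × 22 × 670 × 10⁻³ = 2985 kN.
Governing: weld metal.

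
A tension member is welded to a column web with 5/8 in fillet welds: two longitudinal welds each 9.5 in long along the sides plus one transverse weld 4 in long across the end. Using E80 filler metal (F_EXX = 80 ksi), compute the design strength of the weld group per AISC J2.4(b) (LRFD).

t_e = 0.707 × 0.625 = 0.4419 in.
R_nwl = 0.6 × 80 × 0.4419 × 19 = 403 kips (longitudinal, 2 welds).
R_nwt = 0.6 × 80 × 0.4419 × 4 = 84.84 kips (transverse, base value).
(i) R_nwl + R_nwt = 487.8 kips; (ii) 0.85 R_nwl + 1.5 R_nwt = 469.8 kips.
R_n = max = 487.8 kips [governs: (i)]; φR_n = 365.9 kips.

φR_n ≈ 366 kips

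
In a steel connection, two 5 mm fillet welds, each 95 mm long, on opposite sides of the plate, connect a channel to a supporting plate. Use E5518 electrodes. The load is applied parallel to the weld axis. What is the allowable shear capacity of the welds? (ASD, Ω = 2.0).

E55XX → F_EXX = 550 MPa.
Effective throat t_e = 0.707 × 5 = 3.535 mm.
Total length L = 190 mm; A_we = 3.535 × 190 = 671.6 mm².
F_nw = 0.6 F_EXX = 0.6 × 550 = 330 MPa.
R_n = 330 × 671.6 × 10⁻³ = 221.6 kN; R_n/Ω = 221.6/2.0 = 110.8 kN.

R_n/Ω ≈ 111 kN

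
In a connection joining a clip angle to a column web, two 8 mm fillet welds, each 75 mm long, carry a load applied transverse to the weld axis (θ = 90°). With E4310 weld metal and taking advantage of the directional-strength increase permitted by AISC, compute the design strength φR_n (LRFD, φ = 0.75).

φR_n ≈ 246 kN

E43XX → F_EXX = 430 MPa.
t_e = 0.707 × 8 = 5.656 mm; A_we = 5.656 × 150 = 848.4 mm².
Directional factor: 1.0 + 0.5 sin^1.5(90°) = 1.5.
F_nw = 0.6 × 430 × 1.5 = 387 MPa.
φR_n = 0.75 × 387 × 848.4 × 10⁻³ = 246.2 kN.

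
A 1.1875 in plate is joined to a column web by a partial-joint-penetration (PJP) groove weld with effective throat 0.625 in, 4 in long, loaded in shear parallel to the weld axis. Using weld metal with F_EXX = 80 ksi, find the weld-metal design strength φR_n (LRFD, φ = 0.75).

Effective throat (given) t_e = 0.625 in.
A_we = 0.625 × 4 = 2.5 in².
F_nw = 0.6 F_EXX = 48 ksi.
φR_n = 0.75 × 48 × 2.5 = 90 kips.

φR_n ≈ 90 kips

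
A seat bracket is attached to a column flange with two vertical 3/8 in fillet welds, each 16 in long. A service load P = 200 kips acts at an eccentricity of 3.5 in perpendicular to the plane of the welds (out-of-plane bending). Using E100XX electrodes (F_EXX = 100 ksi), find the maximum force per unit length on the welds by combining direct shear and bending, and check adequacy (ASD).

f_max ≈ 10.3 kip/in; NOT adequate

L_w = 2 × 16 = 32 in; section modulus (unit throat) S = 2 × L²/6 = 85.33 in².
Direct shear f_v = P/L_w = 200/32 = 6.25 kip/in.
Moment M = P × e = 200 × 3.5 = 700 kip·in; bending f_b = M/S = 8.203 kip/in.
f_max = √(f_v² + f_b²) = √(6.25² + 8.203²) = 10.31 kip/in.
r_n/Ω = (1/2.0) × 0.6 × 100 × (0.707 × 0.375) = 7.954 kip/in → NOT adequate.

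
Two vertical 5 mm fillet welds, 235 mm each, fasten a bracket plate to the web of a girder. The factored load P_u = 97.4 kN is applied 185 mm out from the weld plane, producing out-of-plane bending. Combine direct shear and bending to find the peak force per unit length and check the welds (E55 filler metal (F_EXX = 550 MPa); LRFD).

L_w = 2 × 235 = 470 mm; section modulus (unit throat) S = 2 × L²/6 = 18410 mm².
Direct shear f_v = P/L_w = 97.4×10³/470 = 207.2 N/mm.
Moment M = P × e = 97.4×10³ × 185 = 18019000 N·mm; bending f_b = M/S = 978.9 N/mm.
f_max = √(f_v² + f_b²) = √(207.2² + 978.9²) = 1001 N/mm.
φr_n = 0.75 × 0.6 × 550 × (0.707 × 5) = 874.9 N/mm → NOT adequate.

f_max ≈ 1000 N/mm; NOT adequate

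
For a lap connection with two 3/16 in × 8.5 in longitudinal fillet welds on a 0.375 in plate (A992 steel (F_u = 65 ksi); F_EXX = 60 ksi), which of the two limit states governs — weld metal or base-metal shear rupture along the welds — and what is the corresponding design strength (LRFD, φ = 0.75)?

φR_n ≈ 60.8 kip (weld metal governs)

t_e = 0.707 × 0.1875 = 0.1326 in; L = 17 in.
Weld metal: φR_n = 0.75 × 0.6 × 60 × 0.1326 × 17 = 60.85 kip.
Base metal (shear rupture): φR_n = 0.75 × 0.6 × 65 × 0.375 × 17 = 186.5 kip.
Governing: weld metal.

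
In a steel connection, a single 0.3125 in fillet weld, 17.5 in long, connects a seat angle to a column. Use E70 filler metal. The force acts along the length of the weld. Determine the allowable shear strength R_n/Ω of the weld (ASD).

R_n/Ω ≈ 81.2 kip

E70XX → F_EXX = 70 ksi.
Effective throat t_e = 0.707 × 0.3125 = 0.2209 in.
Total length L = 17.5 in; A_we = 0.2209 × 17.5 = 3.866 in².
F_nw = 0.6 F_EXX = 0.6 × 70 = 42 ksi.
R_n = 42 × 3.866 = 162.4 kip; R_n/Ω = 162.4/2.0 = 81.19 kip.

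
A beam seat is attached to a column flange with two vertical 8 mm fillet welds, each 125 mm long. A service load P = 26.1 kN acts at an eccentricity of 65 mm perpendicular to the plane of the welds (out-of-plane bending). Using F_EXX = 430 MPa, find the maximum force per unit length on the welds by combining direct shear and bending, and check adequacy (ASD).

f_max ≈ 342 N/mm; adequate

L_w = 2 × 125 = 250 mm; section modulus (unit throat) S = 2 × L²/6 = 5208 mm².
Direct shear f_v = P/L_w = 26.1×10³/250 = 104.4 N/mm.
Moment M = P × e = 26.1×10³ × 65 = 1696500 N·mm; bending f_b = M/S = 325.7 N/mm.
f_max = √(f_v² + f_b²) = √(104.4² + 325.7²) = 342 N/mm.
r_n/Ω = (1/2.0) × 0.6 × 430 × (0.707 × 8) = 729.6 N/mm → adequate.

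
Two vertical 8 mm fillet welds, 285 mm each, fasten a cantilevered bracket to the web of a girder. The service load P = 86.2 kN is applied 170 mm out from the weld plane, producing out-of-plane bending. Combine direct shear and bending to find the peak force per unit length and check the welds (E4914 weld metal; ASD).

E49XX → F_EXX = 490 MPa.
L_w = 2 × 285 = 570 mm; section modulus (unit throat) S = 2 × L²/6 = 27080 mm².
Direct shear f_v = P/L_w = 86.2×10³/570 = 151.2 N/mm.
Moment M = P × e = 86.2×10³ × 170 = 14654000 N·mm; bending f_b = M/S = 541.2 N/mm.
f_max = √(f_v² + f_b²) = √(151.2² + 541.2²) = 562 N/mm.
r_n/Ω = (1/2.0) × 0.6 × 490 × (0.707 × 8) = 831.4 N/mm → adequate.

f_max ≈ 562 N/mm; adequate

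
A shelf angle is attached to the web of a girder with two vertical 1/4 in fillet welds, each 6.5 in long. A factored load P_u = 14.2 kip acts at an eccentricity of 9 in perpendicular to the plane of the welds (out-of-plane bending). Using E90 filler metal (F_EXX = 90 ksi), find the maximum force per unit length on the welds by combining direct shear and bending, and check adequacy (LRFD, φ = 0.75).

f_max ≈ 9.14 kip/in; NOT adequate

L_w = 2 × 6.5 = 13 in; section modulus (unit throat) S = 2 × L²/6 = 14.08 in².
Direct shear f_v = P/L_w = 14.2/13 = 1.092 kip/in.
Moment M = P × e = 14.2 × 9 = 127.8 kip·in; bending f_b = M/S = 9.075 kip/in.
f_max = √(f_v² + f_b²) = √(1.092² + 9.075²) = 9.14 kip/in.
φr_n = 0.75 × 0.6 × 90 × (0.707 × 0.25) = 7.158 kip/in → NOT adequate.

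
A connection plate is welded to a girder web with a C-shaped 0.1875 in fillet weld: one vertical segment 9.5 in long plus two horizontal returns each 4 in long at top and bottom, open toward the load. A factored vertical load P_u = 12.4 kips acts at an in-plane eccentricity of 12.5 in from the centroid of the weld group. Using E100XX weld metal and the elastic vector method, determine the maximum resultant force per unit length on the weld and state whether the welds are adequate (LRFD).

f_max ≈ 3.57 kip/in; adequate

E100XX → F_EXX = 100 ksi.
Total weld length L_w = 17.5 in. Treat welds as unit-width lines.
Centroid: x̄ = 2×4×2 / 17.5 = 0.9143 in from the vertical weld.
Polar moment about centroid: J = I_x + I_y = [9.5³/12 + 2×4×4.75²] + [9.5×0.9143² + 2(4³/12 + 4×1.086²)] = 280 in³.
Direct shear f_v = P/L_w = 12.4 / 17.5 = 0.7086 kip/in (vertical).
Torsion M = P·e = 12.4 × 12.5 = 155 kip·in.
Critical point at (x, y) = (3.086, 4.75) from centroid. f_tx = M·y/J = 2.63 kip/in; f_ty = M·x/J = 1.708 kip/in.
Resultant f_max = √[f_tx² + (f_v + f_ty)²] = √[2.63² + (0.7086 + 1.708)²] = 3.572 kip/in.
Capacity per unit length: φr_n = 0.75 × 0.6 × 100 × (0.707 × 0.1875) = 5.965 kip/in.
3.572 ≤ 5.965 → adequate.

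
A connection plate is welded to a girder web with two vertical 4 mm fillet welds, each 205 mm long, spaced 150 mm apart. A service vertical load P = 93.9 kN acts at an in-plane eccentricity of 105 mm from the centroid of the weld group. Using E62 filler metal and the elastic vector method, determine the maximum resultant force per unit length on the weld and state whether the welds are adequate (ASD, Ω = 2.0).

f_max ≈ 505 N/mm; adequate

E62XX → F_EXX = 620 MPa.
Total weld length L_w = 410 mm. Treat welds as unit-width lines.
Polar moment about centroid: J = 2[d³/12 + d(b/2)²] = 2[205³/12 + 205×75²] = 3742000 mm³.
Direct shear f_v = P/L_w = 93.9×10³ / 410 = 229 N/mm (vertical).
Torsion M = P·e = 93.9×10³ × 105 = 9859500 N·mm.
Critical point at (x, y) = (75, 102.5) from centroid. f_tx = M·y/J = 270.1 N/mm; f_ty = M·x/J = 197.6 N/mm.
Resultant f_max = √[f_tx² + (f_v + f_ty)²] = √[270.1² + (229 + 197.6)²] = 504.9 N/mm.
Capacity per unit length: r_n/Ω = (1/2.0) × 0.6 × 620 × (0.707 × 4) = 526 N/mm.
504.9 ≤ 526 → adequate.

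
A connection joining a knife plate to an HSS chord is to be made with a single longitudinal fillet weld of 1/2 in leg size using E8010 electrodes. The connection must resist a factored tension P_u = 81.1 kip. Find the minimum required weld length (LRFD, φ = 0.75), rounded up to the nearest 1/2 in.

E80XX → F_EXX = 80 ksi.
Throat t_e = 0.707 × 0.5 = 0.3535 in.
φr_n = 0.75 × 0.6 × 80 × 0.3535 = 12.73 kip/in.
L_req = P_u / φr_n = 81.1 / 12.73 = 6.373 in total.
Round up → use L = 6.5 in.

L = 6.5 in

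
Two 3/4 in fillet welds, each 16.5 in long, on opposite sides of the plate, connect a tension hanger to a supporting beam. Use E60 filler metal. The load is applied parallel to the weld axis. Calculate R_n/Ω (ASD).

E60XX → F_EXX = 60 ksi.
Effective throat t_e = 0.707 × 0.75 = 0.5302 in.
Total length L = 33 in; A_we = 0.5302 × 33 = 17.5 in².
F_nw = 0.6 F_EXX = 0.6 × 60 = 36 ksi.
R_n = 36 × 17.5 = 629.9 kips; R_n/Ω = 629.9/2.0 = 315 kips.

R_n/Ω ≈ 315 kips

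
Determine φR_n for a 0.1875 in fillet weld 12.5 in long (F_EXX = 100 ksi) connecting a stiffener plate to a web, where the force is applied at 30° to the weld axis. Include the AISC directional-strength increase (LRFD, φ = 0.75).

t_e = 0.707 × 0.1875 = 0.1326 in; A_we = 0.1326 × 12.5 = 1.657 in².
Directional factor: 1.0 + 0.5 sin^1.5(30°) = 1.177.
F_nw = 0.6 × 100 × 1.177 = 70.61 ksi.
φR_n = 0.75 × 70.61 × 1.657 = 87.75 kip.

φR_n ≈ 87.7 kip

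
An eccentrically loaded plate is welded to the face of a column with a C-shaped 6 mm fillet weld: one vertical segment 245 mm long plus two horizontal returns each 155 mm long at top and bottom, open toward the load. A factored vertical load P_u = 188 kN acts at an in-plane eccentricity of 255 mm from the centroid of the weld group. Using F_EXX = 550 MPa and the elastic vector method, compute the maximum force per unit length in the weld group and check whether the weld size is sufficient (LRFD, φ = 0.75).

Total weld length L_w = 555 mm. Treat welds as unit-width lines.
Centroid: x̄ = 2×155×77.5 / 555 = 43.29 mm from the vertical weld.
Polar moment about centroid: J = I_x + I_y = [245³/12 + 2×155×122.5²] + [245×43.29² + 2(155³/12 + 155×34.21²)] = 7320000 mm³.
Direct shear f_v = P/L_w = 188×10³ / 555 = 338.7 N/mm (vertical).
Torsion M = P·e = 188×10³ × 255 = 47940000 N·mm.
Critical point at (x, y) = (111.7, 122.5) from centroid. f_tx = M·y/J = 802.3 N/mm; f_ty = M·x/J = 731.6 N/mm.
Resultant f_max = √[f_tx² + (f_v + f_ty)²] = √[802.3² + (338.7 + 731.6)²] = 1338 N/mm.
Capacity per unit length: φr_n = 0.75 × 0.6 × 550 × (0.707 × 6) = 1050 N/mm.
1338 > 1050 → NOT adequate.

f_max ≈ 1340 N/mm; NOT adequate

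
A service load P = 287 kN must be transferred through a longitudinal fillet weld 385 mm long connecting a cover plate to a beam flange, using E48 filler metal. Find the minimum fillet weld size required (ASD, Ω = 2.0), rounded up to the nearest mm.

w = 8 mm

E48XX → F_EXX = 480 MPa.
Total weld length L = 385 mm.
Required throat t_e = P × Ω / (0.6 F_EXX × L) = 287 × 2.0 / (0.6 × 480 × 385 × 10⁻³) = 5.177 mm.
Required leg w = t_e / 0.707 = 7.322 mm → use 8 mm.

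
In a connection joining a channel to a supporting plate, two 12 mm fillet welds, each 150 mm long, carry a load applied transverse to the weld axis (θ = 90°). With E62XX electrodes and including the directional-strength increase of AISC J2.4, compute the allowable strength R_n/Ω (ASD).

R_n/Ω ≈ 710 kN

E62XX → F_EXX = 620 MPa.
t_e = 0.707 × 12 = 8.484 mm; A_we = 8.484 × 300 = 2545 mm².
Directional factor: 1.0 + 0.5 sin^1.5(90°) = 1.5.
F_nw = 0.6 × 620 × 1.5 = 558 MPa.
R_n/Ω = (558 × 2545) / 2.0 × 10⁻³ = 710.1 kN.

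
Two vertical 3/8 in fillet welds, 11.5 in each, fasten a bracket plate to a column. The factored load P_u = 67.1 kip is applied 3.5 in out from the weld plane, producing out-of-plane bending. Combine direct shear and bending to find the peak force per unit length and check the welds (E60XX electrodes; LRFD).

E60XX → F_EXX = 60 ksi.
L_w = 2 × 11.5 = 23 in; section modulus (unit throat) S = 2 × L²/6 = 44.08 in².
Direct shear f_v = P/L_w = 67.1/23 = 2.917 kip/in.
Moment M = P × e = 67.1 × 3.5 = 234.85 kip·in; bending f_b = M/S = 5.327 kip/in.
f_max = √(f_v² + f_b²) = √(2.917² + 5.327²) = 6.074 kip/in.
φr_n = 0.75 × 0.6 × 60 × (0.707 × 0.375) = 7.158 kip/in → adequate.

f_max ≈ 6.07 kip/in; adequate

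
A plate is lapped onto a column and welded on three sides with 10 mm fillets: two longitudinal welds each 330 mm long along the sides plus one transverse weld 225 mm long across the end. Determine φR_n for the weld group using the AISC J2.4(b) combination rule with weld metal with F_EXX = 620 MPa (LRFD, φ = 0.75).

φR_n ≈ 1770 kN

t_e = 0.707 × 10 = 7.07 mm.
R_nwl = 0.6 × 620 × 7.07 × 660 × 10⁻³ = 1736 kN (longitudinal, 2 welds).
R_nwt = 0.6 × 620 × 7.07 × 225 × 10⁻³ = 591.8 kN (transverse, base value).
(i) R_nwl + R_nwt = 2328 kN; (ii) 0.85 R_nwl + 1.5 R_nwt = 2363 kN.
R_n = max = 2363 kN [governs: (ii)]; φR_n = 1772 kN.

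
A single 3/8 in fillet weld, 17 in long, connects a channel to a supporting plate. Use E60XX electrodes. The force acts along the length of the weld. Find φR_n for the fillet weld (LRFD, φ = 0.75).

φR_n ≈ 122 kips

E60XX → F_EXX = 60 ksi.
Effective throat t_e = 0.707 × 0.375 = 0.2651 in.
Total length L = 17 in; A_we = 0.2651 × 17 = 4.507 in².
F_nw = 0.6 F_EXX = 0.6 × 60 = 36 ksi.
φR_n = 0.75 × 36 × 4.507 = 121.7 kips.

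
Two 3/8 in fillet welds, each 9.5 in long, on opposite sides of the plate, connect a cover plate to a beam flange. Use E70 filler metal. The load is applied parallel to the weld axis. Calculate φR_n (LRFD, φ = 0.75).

φR_n ≈ 159 kip

E70XX → F_EXX = 70 ksi.
Effective throat t_e = 0.707 × 0.375 = 0.2651 in.
Total length L = 19 in; A_we = 0.2651 × 19 = 5.037 in².
F_nw = 0.6 F_EXX = 0.6 × 70 = 42 ksi.
φR_n = 0.75 × 42 × 5.037 = 158.7 kip.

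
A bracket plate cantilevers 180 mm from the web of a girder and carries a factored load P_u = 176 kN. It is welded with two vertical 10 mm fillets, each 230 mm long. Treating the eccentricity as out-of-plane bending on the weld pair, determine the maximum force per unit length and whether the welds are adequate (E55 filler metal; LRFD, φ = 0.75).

f_max ≈ 1840 N/mm; NOT adequate

E55XX → F_EXX = 550 MPa.
L_w = 2 × 230 = 460 mm; section modulus (unit throat) S = 2 × L²/6 = 17630 mm².
Direct shear f_v = P/L_w = 176×10³/460 = 382.6 N/mm.
Moment M = P × e = 176×10³ × 180 = 31680000 N·mm; bending f_b = M/S = 1797 N/mm.
f_max = √(f_v² + f_b²) = √(382.6² + 1797²) = 1837 N/mm.
φr_n = 0.75 × 0.6 × 550 × (0.707 × 10) = 1750 N/mm → NOT adequate.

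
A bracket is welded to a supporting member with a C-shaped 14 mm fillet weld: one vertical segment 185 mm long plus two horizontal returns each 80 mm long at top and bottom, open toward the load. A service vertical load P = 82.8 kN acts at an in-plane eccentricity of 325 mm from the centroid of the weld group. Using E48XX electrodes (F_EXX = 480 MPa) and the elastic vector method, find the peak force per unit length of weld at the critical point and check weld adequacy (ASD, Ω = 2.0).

Total weld length L_w = 345 mm. Treat welds as unit-width lines.
Centroid: x̄ = 2×80×40 / 345 = 18.55 mm from the vertical weld.
Polar moment about centroid: J = I_x + I_y = [185³/12 + 2×80×92.5²] + [185×18.55² + 2(80³/12 + 80×21.45²)] = 2119000 mm³.
Direct shear f_v = P/L_w = 82.8×10³ / 345 = 240 N/mm (vertical).
Torsion M = P·e = 82.8×10³ × 325 = 26910000 N·mm.
Critical point at (x, y) = (61.45, 92.5) from centroid. f_tx = M·y/J = 1175 N/mm; f_ty = M·x/J = 780.3 N/mm.
Resultant f_max = √[f_tx² + (f_v + f_ty)²] = √[1175² + (240 + 780.3)²] = 1556 N/mm.
Capacity per unit length: r_n/Ω = (1/2.0) × 0.6 × 480 × (0.707 × 14) = 1425 N/mm.
1556 > 1425 → NOT adequate.

f_max ≈ 1560 N/mm; NOT adequate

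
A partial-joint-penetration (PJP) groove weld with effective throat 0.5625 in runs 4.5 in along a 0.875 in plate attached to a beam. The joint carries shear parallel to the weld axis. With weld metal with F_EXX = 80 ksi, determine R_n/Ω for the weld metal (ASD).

Effective throat (given) t_e = 0.5625 in.
A_we = 0.5625 × 4.5 = 2.531 in².
F_nw = 0.6 F_EXX = 48 ksi.
R_n/Ω = (48 × 2.531) / 2.0 = 60.75 kips.

R_n/Ω ≈ 60.8 kips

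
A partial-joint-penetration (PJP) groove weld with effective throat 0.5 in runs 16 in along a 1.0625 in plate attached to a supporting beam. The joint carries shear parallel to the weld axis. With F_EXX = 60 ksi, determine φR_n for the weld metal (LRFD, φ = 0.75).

φR_n ≈ 216 kip

Effective throat (given) t_e = 0.5 in.
A_we = 0.5 × 16 = 8 in².
F_nw = 0.6 F_EXX = 36 ksi.
φR_n = 0.75 × 36 × 8 = 216 kip.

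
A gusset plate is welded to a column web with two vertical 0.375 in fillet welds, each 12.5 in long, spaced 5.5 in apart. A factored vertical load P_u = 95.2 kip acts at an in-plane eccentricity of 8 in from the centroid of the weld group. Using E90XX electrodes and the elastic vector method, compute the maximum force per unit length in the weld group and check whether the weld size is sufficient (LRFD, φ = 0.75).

f_max ≈ 12.2 kip/in; NOT adequate

E90XX → F_EXX = 90 ksi.
Total weld length L_w = 25 in. Treat welds as unit-width lines.
Polar moment about centroid: J = 2[d³/12 + d(b/2)²] = 2[12.5³/12 + 12.5×2.75²] = 514.6 in³.
Direct shear f_v = P/L_w = 95.2 / 25 = 3.808 kip/in (vertical).
Torsion M = P·e = 95.2 × 8 = 761.6 kip·in.
Critical point at (x, y) = (2.75, 6.25) from centroid. f_tx = M·y/J = 9.25 kip/in; f_ty = M·x/J = 4.07 kip/in.
Resultant f_max = √[f_tx² + (f_v + f_ty)²] = √[9.25² + (3.808 + 4.07)²] = 12.15 kip/in.
Capacity per unit length: φr_n = 0.75 × 0.6 × 90 × (0.707 × 0.375) = 10.74 kip/in.
12.15 > 10.74 → NOT adequate.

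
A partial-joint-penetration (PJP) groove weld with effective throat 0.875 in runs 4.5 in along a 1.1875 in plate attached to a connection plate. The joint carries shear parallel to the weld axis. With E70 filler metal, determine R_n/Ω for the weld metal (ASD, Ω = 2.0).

R_n/Ω ≈ 82.7 kips

E70XX → F_EXX = 70 ksi.
Effective throat (given) t_e = 0.875 in.
A_we = 0.875 × 4.5 = 3.938 in².
F_nw = 0.6 F_EXX = 42 ksi.
R_n/Ω = (42 × 3.938) / 2.0 = 82.69 kips.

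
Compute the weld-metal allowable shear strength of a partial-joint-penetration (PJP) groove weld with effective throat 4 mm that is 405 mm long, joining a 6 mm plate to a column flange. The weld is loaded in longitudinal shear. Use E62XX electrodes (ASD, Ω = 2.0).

E62XX → F_EXX = 620 MPa.
Effective throat (given) t_e = 4 mm.
A_we = 4 × 405 = 1620 mm².
F_nw = 0.6 F_EXX = 372 MPa.
R_n/Ω = (372 × 1620) / 2.0 × 10⁻³ = 301.3 kN.

R_n/Ω ≈ 301 kN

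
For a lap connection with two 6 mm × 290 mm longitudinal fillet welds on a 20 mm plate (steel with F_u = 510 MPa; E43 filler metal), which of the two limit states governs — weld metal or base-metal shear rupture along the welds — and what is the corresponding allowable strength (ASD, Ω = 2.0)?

E43XX → F_EXX = 430 MPa.
t_e = 0.707 × 6 = 4.242 mm; L = 580 mm.
Weld metal: R_n/Ω = (1/2.0) × 0.6 × 430 × 4.242 × 580 × 10⁻³ = 317.4 kN.
Base metal (shear rupture): R_n/Ω = (1/2.0) × 0.6 × 510 × 20 × 580 × 10⁻³ = 1775 kN.
Governing: weld metal.

R_n/Ω ≈ 317 kN (weld metal governs)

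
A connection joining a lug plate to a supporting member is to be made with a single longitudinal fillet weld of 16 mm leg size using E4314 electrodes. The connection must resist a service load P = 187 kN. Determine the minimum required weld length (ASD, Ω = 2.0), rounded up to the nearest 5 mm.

E43XX → F_EXX = 430 MPa.
Throat t_e = 0.707 × 16 = 11.31 mm.
r_n/Ω = (0.6 × 430 × 11.31) / 2.0 = 1459 N/mm = 1.459 kN/mm.
L_req = P / (r_n/Ω) = 187 / 1.459 = 128.1 mm total.
Round up → use L = 130 mm.

L = 130 mm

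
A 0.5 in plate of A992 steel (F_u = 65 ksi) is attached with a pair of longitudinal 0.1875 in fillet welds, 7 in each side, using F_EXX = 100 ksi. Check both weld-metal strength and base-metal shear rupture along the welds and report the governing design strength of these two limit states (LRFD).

φR_n ≈ 83.5 kips (weld metal governs)

t_e = 0.707 × 0.1875 = 0.1326 in; L = 14 in.
Weld metal: φR_n = 0.75 × 0.6 × 100 × 0.1326 × 14 = 83.51 kips.
Base metal (shear rupture): φR_n = 0.75 × 0.6 × 65 × 0.5 × 14 = 204.8 kips.
Governing: weld metal.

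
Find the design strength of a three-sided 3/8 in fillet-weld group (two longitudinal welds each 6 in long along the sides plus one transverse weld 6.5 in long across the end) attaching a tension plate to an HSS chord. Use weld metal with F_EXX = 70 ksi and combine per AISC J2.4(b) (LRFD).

t_e = 0.707 × 0.375 = 0.2651 in.
R_nwl = 0.6 × 70 × 0.2651 × 12 = 133.6 kip (longitudinal, 2 welds).
R_nwt = 0.6 × 70 × 0.2651 × 6.5 = 72.38 kip (transverse, base value).
(i) R_nwl + R_nwt = 206 kip; (ii) 0.85 R_nwl + 1.5 R_nwt = 222.1 kip.
R_n = max = 222.1 kip [governs: (ii)]; φR_n = 166.6 kip.

φR_n ≈ 167 kip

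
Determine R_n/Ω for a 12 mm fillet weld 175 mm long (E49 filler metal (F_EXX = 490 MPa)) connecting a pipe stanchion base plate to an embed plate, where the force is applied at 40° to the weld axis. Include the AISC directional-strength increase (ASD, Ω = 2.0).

t_e = 0.707 × 12 = 8.484 mm; A_we = 8.484 × 175 = 1485 mm².
Directional factor: 1.0 + 0.5 sin^1.5(40°) = 1.258.
F_nw = 0.6 × 490 × 1.258 = 369.8 MPa.
R_n/Ω = (369.8 × 1485) / 2.0 × 10⁻³ = 274.5 kN.

R_n/Ω ≈ 274 kN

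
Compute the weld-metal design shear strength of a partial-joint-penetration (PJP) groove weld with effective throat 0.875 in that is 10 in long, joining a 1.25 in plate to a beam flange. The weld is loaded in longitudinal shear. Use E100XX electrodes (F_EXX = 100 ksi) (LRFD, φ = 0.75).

φR_n ≈ 394 kip

Effective throat (given) t_e = 0.875 in.
A_we = 0.875 × 10 = 8.75 in².
F_nw = 0.6 F_EXX = 60 ksi.
φR_n = 0.75 × 60 × 8.75 = 393.8 kip.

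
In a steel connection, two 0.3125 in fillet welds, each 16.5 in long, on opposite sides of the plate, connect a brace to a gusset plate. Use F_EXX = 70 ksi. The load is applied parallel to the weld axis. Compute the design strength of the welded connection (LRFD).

φR_n ≈ 230 kips

Effective throat t_e = 0.707 × 0.3125 = 0.2209 in.
Total length L = 33 in; A_we = 0.2209 × 33 = 7.291 in².
F_nw = 0.6 F_EXX = 0.6 × 70 = 42 ksi.
φR_n = 0.75 × 42 × 7.291 = 229.7 kips.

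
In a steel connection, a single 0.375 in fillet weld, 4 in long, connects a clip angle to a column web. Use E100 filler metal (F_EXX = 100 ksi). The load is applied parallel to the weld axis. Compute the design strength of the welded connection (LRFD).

φR_n ≈ 47.7 kip

Effective throat t_e = 0.707 × 0.375 = 0.2651 in.
Total length L = 4 in; A_we = 0.2651 × 4 = 1.06 in².
F_nw = 0.6 F_EXX = 0.6 × 100 = 60 ksi.
φR_n = 0.75 × 60 × 1.06 = 47.72 kip.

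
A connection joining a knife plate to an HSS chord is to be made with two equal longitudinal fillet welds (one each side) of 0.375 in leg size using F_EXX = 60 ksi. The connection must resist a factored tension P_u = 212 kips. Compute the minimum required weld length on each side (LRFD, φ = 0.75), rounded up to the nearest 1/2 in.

Throat t_e = 0.707 × 0.375 = 0.2651 in.
φr_n = 0.75 × 0.6 × 60 × 0.2651 = 7.158 kips/in.
L_req = P_u / φr_n = 212 / 7.158 = 29.62 in total.
Per side: 29.62 / 2 = 14.81 in.
Round up → use L = 15 in on each side.

L = 15 in on each side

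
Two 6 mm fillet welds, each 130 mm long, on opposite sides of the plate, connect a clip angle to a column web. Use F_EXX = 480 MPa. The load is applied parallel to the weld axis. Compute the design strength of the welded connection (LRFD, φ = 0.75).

φR_n ≈ 238 kN

Effective throat t_e = 0.707 × 6 = 4.242 mm.
Total length L = 260 mm; A_we = 4.242 × 260 = 1103 mm².
F_nw = 0.6 F_EXX = 0.6 × 480 = 288 MPa.
φR_n = 0.75 × 288 × 1103 × 10⁻³ = 238.2 kN.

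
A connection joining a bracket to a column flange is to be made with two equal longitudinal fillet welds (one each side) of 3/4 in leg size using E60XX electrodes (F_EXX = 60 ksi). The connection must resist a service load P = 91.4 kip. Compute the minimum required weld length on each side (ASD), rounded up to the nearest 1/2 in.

L = 5 in on each side

Throat t_e = 0.707 × 0.75 = 0.5302 in.
r_n/Ω = (0.6 × 60 × 0.5302) / 2.0 = 9.544 kip/in.
L_req = P / (r_n/Ω) = 91.4 / 9.544 = 9.576 in total.
Per side: 9.576 / 2 = 4.788 in.
Round up → use L = 5 in on each side.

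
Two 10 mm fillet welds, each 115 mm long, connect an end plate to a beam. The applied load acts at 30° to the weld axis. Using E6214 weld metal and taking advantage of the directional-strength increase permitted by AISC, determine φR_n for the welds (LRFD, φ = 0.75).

φR_n ≈ 534 kN

E62XX → F_EXX = 620 MPa.
t_e = 0.707 × 10 = 7.07 mm; A_we = 7.07 × 230 = 1626 mm².
Directional factor: 1.0 + 0.5 sin^1.5(30°) = 1.177.
F_nw = 0.6 × 620 × 1.177 = 437.8 MPa.
φR_n = 0.75 × 437.8 × 1626 × 10⁻³ = 533.9 kN.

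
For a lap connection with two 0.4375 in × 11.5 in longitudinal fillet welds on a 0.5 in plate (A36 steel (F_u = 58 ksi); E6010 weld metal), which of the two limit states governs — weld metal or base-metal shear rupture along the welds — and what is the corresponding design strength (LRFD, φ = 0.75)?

φR_n ≈ 192 kip (weld metal governs)

E60XX → F_EXX = 60 ksi.
t_e = 0.707 × 0.4375 = 0.3093 in; L = 23 in.
Weld metal: φR_n = 0.75 × 0.6 × 60 × 0.3093 × 23 = 192.1 kip.
Base metal (shear rupture): φR_n = 0.75 × 0.6 × 58 × 0.5 × 23 = 300.1 kip.
Governing: weld metal.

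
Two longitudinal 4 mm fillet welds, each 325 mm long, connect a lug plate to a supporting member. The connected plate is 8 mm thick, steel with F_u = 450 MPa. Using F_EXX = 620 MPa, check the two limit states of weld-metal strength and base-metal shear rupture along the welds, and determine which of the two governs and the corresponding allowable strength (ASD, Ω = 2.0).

R_n/Ω ≈ 342 kN (weld metal governs)

t_e = 0.707 × 4 = 2.828 mm; L = 650 mm.
Weld metal: R_n/Ω = (1/2.0) × 0.6 × 620 × 2.828 × 650 × 10⁻³ = 341.9 kN.
Base metal (shear rupture): R_n/Ω = (1/2.0) × 0.6 × 450 × 8 × 650 × 10⁻³ = 702 kN.
Governing: weld metal.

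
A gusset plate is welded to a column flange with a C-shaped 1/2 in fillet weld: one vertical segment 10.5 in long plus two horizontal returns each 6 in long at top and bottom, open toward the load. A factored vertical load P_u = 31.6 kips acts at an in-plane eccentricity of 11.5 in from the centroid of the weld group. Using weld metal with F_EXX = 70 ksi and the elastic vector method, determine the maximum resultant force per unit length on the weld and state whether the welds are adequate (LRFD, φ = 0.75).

Total weld length L_w = 22.5 in. Treat welds as unit-width lines.
Centroid: x̄ = 2×6×3 / 22.5 = 1.6 in from the vertical weld.
Polar moment about centroid: J = I_x + I_y = [10.5³/12 + 2×6×5.25²] + [10.5×1.6² + 2(6³/12 + 6×1.4²)] = 513.6 in³.
Direct shear f_v = P/L_w = 31.6 / 22.5 = 1.404 kip/in (vertical).
Torsion M = P·e = 31.6 × 11.5 = 363.4 kip·in.
Critical point at (x, y) = (4.4, 5.25) from centroid. f_tx = M·y/J = 3.715 kip/in; f_ty = M·x/J = 3.113 kip/in.
Resultant f_max = √[f_tx² + (f_v + f_ty)²] = √[3.715² + (1.404 + 3.113)²] = 5.849 kip/in.
Capacity per unit length: φr_n = 0.75 × 0.6 × 70 × (0.707 × 0.5) = 11.14 kip/in.
5.849 ≤ 11.14 → adequate.

f_max ≈ 5.85 kip/in; adequate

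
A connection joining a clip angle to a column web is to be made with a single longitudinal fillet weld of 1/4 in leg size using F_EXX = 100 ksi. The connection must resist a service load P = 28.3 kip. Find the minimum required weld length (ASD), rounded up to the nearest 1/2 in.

Throat t_e = 0.707 × 0.25 = 0.1767 in.
r_n/Ω = (0.6 × 100 × 0.1767) / 2.0 = 5.302 kip/in.
L_req = P / (r_n/Ω) = 28.3 / 5.302 = 5.337 in total.
Round up → use L = 5.5 in.

L = 5.5 in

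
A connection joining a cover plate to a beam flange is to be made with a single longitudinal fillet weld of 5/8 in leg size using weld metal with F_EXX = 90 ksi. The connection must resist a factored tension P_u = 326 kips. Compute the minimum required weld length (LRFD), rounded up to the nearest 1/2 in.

Throat t_e = 0.707 × 0.625 = 0.4419 in.
φr_n = 0.75 × 0.6 × 90 × 0.4419 = 17.9 kips/in.
L_req = P_u / φr_n = 326 / 17.9 = 18.22 in total.
Round up → use L = 18.5 in.

L = 18.5 in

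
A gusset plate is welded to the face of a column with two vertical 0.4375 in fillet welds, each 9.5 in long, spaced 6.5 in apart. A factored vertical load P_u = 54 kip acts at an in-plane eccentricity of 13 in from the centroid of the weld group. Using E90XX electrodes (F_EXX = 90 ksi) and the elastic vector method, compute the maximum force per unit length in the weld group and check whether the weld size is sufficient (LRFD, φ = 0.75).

Total weld length L_w = 19 in. Treat welds as unit-width lines.
Polar moment about centroid: J = 2[d³/12 + d(b/2)²] = 2[9.5³/12 + 9.5×3.25²] = 343.6 in³.
Direct shear f_v = P/L_w = 54 / 19 = 2.842 kip/in (vertical).
Torsion M = P·e = 54 × 13 = 702 kip·in.
Critical point at (x, y) = (3.25, 4.75) from centroid. f_tx = M·y/J = 9.705 kip/in; f_ty = M·x/J = 6.64 kip/in.
Resultant f_max = √[f_tx² + (f_v + f_ty)²] = √[9.705² + (2.842 + 6.64)²] = 13.57 kip/in.
Capacity per unit length: φr_n = 0.75 × 0.6 × 90 × (0.707 × 0.4375) = 12.53 kip/in.
13.57 > 12.53 → NOT adequate.

f_max ≈ 13.6 kip/in; NOT adequate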